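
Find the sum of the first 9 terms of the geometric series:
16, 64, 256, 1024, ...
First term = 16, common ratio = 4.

Sₙ = a(1 - rⁿ) / (1 - r)
S_9 = 16(1 - 4^9) / (1 - 4)
S_9 = 16(1 - 262144) / (-3)
S_9 = 1398096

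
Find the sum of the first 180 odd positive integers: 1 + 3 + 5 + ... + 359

Sum of first n odd numbers = n²
= 180²
= 32400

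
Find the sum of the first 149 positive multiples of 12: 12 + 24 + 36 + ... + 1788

Factor out 12: = 12(1 + 2 + ... + 149) = 12 × n(n+1)/2
= 12 × 149×150/2
= 12 × 11175
= 134100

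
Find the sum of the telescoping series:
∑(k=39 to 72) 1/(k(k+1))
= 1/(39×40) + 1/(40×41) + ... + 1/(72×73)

Partial fractions: 1/(k(k+1)) = 1/k - 1/(k+1)
The series telescopes:
= (1/39 - 1/40) + (1/40 - 1/41) + ... + (1/72 - 1/73)
= 1/39 - 1/73
= 34/2847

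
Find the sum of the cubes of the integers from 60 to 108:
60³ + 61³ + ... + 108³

Use ∑_{k=1}^{n} k³ = [n(n+1)/2]², then subtract the first 59 terms.
∑_{k=1}^{108} k³ = [108×109/2]² = 5886² = 34644996
∑_{k=1}^{59} k³ = [59×60/2]² = 1770² = 3132900
∑_{k=60}^{108} k³ = 34644996 - 3132900 = 31512096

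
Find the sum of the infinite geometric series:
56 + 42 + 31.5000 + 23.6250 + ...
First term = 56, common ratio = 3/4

For |r| < 1, S = a / (1 - r)
S = 56 / (1 - (3/4))
S = 56 / (1/4)
S = 224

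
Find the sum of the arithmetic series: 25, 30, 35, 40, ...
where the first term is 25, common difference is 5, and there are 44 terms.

Sₙ = n/2 × (first + last)
Last term = a + (n-1)d = 25 + (44-1)×5 = 240
S_44 = 44/2 × (25 + 240)
S_44 = 44/2 × 265 = 5830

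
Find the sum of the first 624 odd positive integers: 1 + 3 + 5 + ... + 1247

Sum of first n odd numbers = n²
= 624²
= 389376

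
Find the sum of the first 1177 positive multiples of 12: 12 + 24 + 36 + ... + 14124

Factor out 12: = 12(1 + 2 + ... + 1177) = 12 × n(n+1)/2
= 12 × 1177×1178/2
= 12 × 693253
= 8319036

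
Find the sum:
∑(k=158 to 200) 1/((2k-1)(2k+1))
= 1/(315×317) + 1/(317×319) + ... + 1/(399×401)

Partial fractions: 1/((2k-1)(2k+1)) = (1/2)[1/(2k-1) - 1/(2k+1)]
The series telescopes:
= (1/2)[1/315 - 1/401]
= 43/126315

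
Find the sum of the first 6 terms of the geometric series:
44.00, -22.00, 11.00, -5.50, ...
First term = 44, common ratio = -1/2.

Sₙ = a(1 - rⁿ) / (1 - r)
S_6 = 44(1 - (-1/2)^6) / (1 - (-1/2))
S_6 = 44(1 - (1/64)) / (3/2)
S_6 = 231/8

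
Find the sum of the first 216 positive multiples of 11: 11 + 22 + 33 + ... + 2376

Factor out 11: = 11(1 + 2 + ... + 216) = 11 × n(n+1)/2
= 11 × 216×217/2
= 11 × 23436
= 257796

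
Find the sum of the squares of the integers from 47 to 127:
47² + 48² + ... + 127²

Use ∑_{k=1}^{n} k² = n(n+1)(2n+1)/6, then subtract the first 46 terms.
∑_{k=1}^{127} k² = 127×128×255/6 = 690880
∑_{k=1}^{46} k² = 46×47×93/6 = 33511
∑_{k=47}^{127} k² = 690880 - 33511 = 657369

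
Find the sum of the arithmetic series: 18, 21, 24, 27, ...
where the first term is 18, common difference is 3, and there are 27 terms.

Sₙ = n/2 × (first + last)
Last term = a + (n-1)d = 18 + (27-1)×3 = 96
S_27 = 27/2 × (18 + 96)
S_27 = 27/2 × 114 = 1539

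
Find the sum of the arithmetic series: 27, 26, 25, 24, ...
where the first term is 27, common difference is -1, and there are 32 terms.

Sₙ = n/2 × (first + last)
Last term = a + (n-1)d = 27 + (32-1)×(-1) = -4
S_32 = 32/2 × (27 + (-4))
S_32 = 32/2 × 23 = 368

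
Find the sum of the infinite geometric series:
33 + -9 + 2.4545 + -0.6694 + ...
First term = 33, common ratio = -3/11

For |r| < 1, S = a / (1 - r)
S = 33 / (1 - (-3/11))
S = 33 / (14/11)
S = 363/14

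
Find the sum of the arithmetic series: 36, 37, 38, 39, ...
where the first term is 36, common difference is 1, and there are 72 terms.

Sₙ = n/2 × (first + last)
Last term = a + (n-1)d = 36 + (72-1)×1 = 107
S_72 = 72/2 × (36 + 107)
S_72 = 72/2 × 143 = 5148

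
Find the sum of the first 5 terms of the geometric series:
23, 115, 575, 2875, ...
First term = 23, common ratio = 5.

Sₙ = a(1 - rⁿ) / (1 - r)
S_5 = 23(1 - 5^5) / (1 - 5)
S_5 = 23(1 - 3125) / (-4)
S_5 = 17963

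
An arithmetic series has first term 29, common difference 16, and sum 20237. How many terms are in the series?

Using S = n/2 × [2a + (n-1)d]
20237 = n/2 × [2(29) + (n-1)(16)]
20237 = n/2 × [58 + 16n - 16]
40474 = n × [42 + 16n]
16n² + (42)n - 40474 = 0
Discriminant: Δ = (42)² - 4(16)(-40474) = 1764 + 2590336 = 2592100
√Δ = 1610
n = [-(42) + √Δ] / (2·16) = (-42 + 1610) / 32 = 1568 / 32 = 49
(The negative root is discarded since n must be a positive integer.)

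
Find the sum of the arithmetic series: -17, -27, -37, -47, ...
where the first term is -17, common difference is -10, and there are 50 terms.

Sₙ = n/2 × (first + last)
Last term = a + (n-1)d = -17 + (50-1)×(-10) = -507
S_50 = 50/2 × (-17 + (-507))
S_50 = 50/2 × (-524) = -13100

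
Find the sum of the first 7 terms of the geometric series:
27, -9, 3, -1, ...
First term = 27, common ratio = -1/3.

Sₙ = a(1 - rⁿ) / (1 - r)
S_7 = 27(1 - (-1/3)^7) / (1 - (-1/3))
S_7 = 27(1 - (-1/2187)) / (4/3)
S_7 = 547/27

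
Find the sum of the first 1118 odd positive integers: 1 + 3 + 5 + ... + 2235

Sum of first n odd numbers = n²
= 1118²
= 1249924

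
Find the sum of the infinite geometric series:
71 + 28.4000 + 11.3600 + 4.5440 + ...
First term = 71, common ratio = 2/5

For |r| < 1, S = a / (1 - r)
S = 71 / (1 - (2/5))
S = 71 / (3/5)
S = 355/3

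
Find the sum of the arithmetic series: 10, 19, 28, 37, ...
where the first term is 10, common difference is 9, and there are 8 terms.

Sₙ = n/2 × (first + last)
Last term = a + (n-1)d = 10 + (8-1)×9 = 73
S_8 = 8/2 × (10 + 73)
S_8 = 8/2 × 83 = 332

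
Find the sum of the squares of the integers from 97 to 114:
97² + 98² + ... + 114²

Use ∑_{k=1}^{n} k² = n(n+1)(2n+1)/6, then subtract the first 96 terms.
∑_{k=1}^{114} k² = 114×115×229/6 = 500365
∑_{k=1}^{96} k² = 96×97×193/6 = 299536
∑_{k=97}^{114} k² = 500365 - 299536 = 200829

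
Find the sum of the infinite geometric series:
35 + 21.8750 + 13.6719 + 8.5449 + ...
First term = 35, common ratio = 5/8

For |r| < 1, S = a / (1 - r)
S = 35 / (1 - (5/8))
S = 35 / (3/8)
S = 280/3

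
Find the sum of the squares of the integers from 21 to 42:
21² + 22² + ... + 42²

Use ∑_{k=1}^{n} k² = n(n+1)(2n+1)/6, then subtract the first 20 terms.
∑_{k=1}^{42} k² = 42×43×85/6 = 25585
∑_{k=1}^{20} k² = 20×21×41/6 = 2870
∑_{k=21}^{42} k² = 25585 - 2870 = 22715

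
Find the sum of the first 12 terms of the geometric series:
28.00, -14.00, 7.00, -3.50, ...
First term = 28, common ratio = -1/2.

Sₙ = a(1 - rⁿ) / (1 - r)
S_12 = 28(1 - (-1/2)^12) / (1 - (-1/2))
S_12 = 28(1 - (1/4096)) / (3/2)
S_12 = 9555/512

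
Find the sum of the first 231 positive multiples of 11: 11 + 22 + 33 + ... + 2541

Factor out 11: = 11(1 + 2 + ... + 231) = 11 × n(n+1)/2
= 11 × 231×232/2
= 11 × 26796
= 294756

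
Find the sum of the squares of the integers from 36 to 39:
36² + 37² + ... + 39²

Use ∑_{k=1}^{n} k² = n(n+1)(2n+1)/6, then subtract the first 35 terms.
∑_{k=1}^{39} k² = 39×40×79/6 = 20540
∑_{k=1}^{35} k² = 35×36×71/6 = 14910
∑_{k=36}^{39} k² = 20540 - 14910 = 5630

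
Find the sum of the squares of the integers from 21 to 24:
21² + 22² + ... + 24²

Use ∑_{k=1}^{n} k² = n(n+1)(2n+1)/6, then subtract the first 20 terms.
∑_{k=1}^{24} k² = 24×25×49/6 = 4900
∑_{k=1}^{20} k² = 20×21×41/6 = 2870
∑_{k=21}^{24} k² = 4900 - 2870 = 2030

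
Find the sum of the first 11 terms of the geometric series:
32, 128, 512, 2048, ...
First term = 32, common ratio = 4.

Sₙ = a(1 - rⁿ) / (1 - r)
S_11 = 32(1 - 4^11) / (1 - 4)
S_11 = 32(1 - 4194304) / (-3)
S_11 = 44739232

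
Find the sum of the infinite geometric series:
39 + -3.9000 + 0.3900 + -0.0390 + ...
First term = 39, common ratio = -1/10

For |r| < 1, S = a / (1 - r)
S = 39 / (1 - (-1/10))
S = 39 / (11/10)
S = 390/11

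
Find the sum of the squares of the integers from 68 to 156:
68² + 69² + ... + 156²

Use ∑_{k=1}^{n} k² = n(n+1)(2n+1)/6, then subtract the first 67 terms.
∑_{k=1}^{156} k² = 156×157×313/6 = 1277666
∑_{k=1}^{67} k² = 67×68×135/6 = 102510
∑_{k=68}^{156} k² = 1277666 - 102510 = 1175156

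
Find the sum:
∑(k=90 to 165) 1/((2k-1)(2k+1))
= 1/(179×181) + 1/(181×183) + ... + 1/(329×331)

Partial fractions: 1/((2k-1)(2k+1)) = (1/2)[1/(2k-1) - 1/(2k+1)]
The series telescopes:
= (1/2)[1/179 - 1/331]
= 76/59249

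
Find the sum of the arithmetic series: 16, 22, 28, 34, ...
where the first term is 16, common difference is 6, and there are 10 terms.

Sₙ = n/2 × (first + last)
Last term = a + (n-1)d = 16 + (10-1)×6 = 70
S_10 = 10/2 × (16 + 70)
S_10 = 10/2 × 86 = 430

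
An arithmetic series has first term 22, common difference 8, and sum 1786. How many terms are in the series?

Using S = n/2 × [2a + (n-1)d]
1786 = n/2 × [2(22) + (n-1)(8)]
1786 = n/2 × [44 + 8n - 8]
3572 = n × [36 + 8n]
8n² + (36)n - 3572 = 0
Discriminant: Δ = (36)² - 4(8)(-3572) = 1296 + 114304 = 115600
√Δ = 340
n = [-(36) + √Δ] / (2·8) = (-36 + 340) / 16 = 304 / 16 = 19
(The negative root is discarded since n must be a positive integer.)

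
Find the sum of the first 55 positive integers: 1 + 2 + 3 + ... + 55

Formula: ∑k = n(n+1)/2
= 55×56/2
= 3080/2
= 1540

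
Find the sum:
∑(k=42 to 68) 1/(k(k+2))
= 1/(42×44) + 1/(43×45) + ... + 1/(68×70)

Partial fractions: 1/(k(k+2)) = (1/2)[1/k - 1/(k+2)]
Telescoping leaves the first two and last two terms:
= (1/2)[1/42 + 1/43 - 1/69 - 1/70]
= 633/69230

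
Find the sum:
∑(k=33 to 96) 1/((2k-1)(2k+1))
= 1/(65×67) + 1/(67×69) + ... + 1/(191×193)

Partial fractions: 1/((2k-1)(2k+1)) = (1/2)[1/(2k-1) - 1/(2k+1)]
The series telescopes:
= (1/2)[1/65 - 1/193]
= 64/12545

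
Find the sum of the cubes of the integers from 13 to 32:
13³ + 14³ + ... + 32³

Use ∑_{k=1}^{n} k³ = [n(n+1)/2]², then subtract the first 12 terms.
∑_{k=1}^{32} k³ = [32×33/2]² = 528² = 278784
∑_{k=1}^{12} k³ = [12×13/2]² = 78² = 6084
∑_{k=13}^{32} k³ = 278784 - 6084 = 272700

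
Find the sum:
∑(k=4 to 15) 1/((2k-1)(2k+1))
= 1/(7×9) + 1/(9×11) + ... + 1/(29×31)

Partial fractions: 1/((2k-1)(2k+1)) = (1/2)[1/(2k-1) - 1/(2k+1)]
The series telescopes:
= (1/2)[1/7 - 1/31]
= 12/217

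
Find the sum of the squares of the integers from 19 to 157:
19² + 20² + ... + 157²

Use ∑_{k=1}^{n} k² = n(n+1)(2n+1)/6, then subtract the first 18 terms.
∑_{k=1}^{157} k² = 157×158×315/6 = 1302315
∑_{k=1}^{18} k² = 18×19×37/6 = 2109
∑_{k=19}^{157} k² = 1302315 - 2109 = 1300206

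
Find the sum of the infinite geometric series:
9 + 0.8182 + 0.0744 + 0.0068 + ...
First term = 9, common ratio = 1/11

For |r| < 1, S = a / (1 - r)
S = 9 / (1 - (1/11))
S = 9 / (10/11)
S = 99/10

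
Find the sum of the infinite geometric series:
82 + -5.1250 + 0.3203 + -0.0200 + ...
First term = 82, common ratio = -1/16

For |r| < 1, S = a / (1 - r)
S = 82 / (1 - (-1/16))
S = 82 / (17/16)
S = 1312/17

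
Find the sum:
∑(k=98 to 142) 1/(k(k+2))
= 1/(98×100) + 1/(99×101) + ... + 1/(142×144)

Partial fractions: 1/(k(k+2)) = (1/2)[1/k - 1/(k+2)]
Telescoping leaves the first two and last two terms:
= (1/2)[1/98 + 1/99 - 1/143 - 1/144]
= 6425/2018016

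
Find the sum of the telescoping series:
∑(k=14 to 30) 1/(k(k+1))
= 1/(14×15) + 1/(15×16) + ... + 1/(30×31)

Partial fractions: 1/(k(k+1)) = 1/k - 1/(k+1)
The series telescopes:
= (1/14 - 1/15) + (1/15 - 1/16) + ... + (1/30 - 1/31)
= 1/14 - 1/31
= 17/434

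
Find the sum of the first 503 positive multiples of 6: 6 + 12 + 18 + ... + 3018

Factor out 6: = 6(1 + 2 + ... + 503) = 6 × n(n+1)/2
= 6 × 503×504/2
= 6 × 126756
= 760536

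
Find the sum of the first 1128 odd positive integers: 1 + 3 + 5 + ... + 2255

Sum of first n odd numbers = n²
= 1128²
= 1272384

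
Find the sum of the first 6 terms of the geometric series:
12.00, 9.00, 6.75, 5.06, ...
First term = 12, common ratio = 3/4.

Sₙ = a(1 - rⁿ) / (1 - r)
S_6 = 12(1 - (3/4)^6) / (1 - (3/4))
S_6 = 12(1 - (729/4096)) / (1/4)
S_6 = 10101/256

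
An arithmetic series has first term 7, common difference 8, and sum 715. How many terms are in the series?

Using S = n/2 × [2a + (n-1)d]
715 = n/2 × [2(7) + (n-1)(8)]
715 = n/2 × [14 + 8n - 8]
1430 = n × [6 + 8n]
8n² + (6)n - 1430 = 0
Discriminant: Δ = (6)² - 4(8)(-1430) = 36 + 45760 = 45796
√Δ = 214
n = [-(6) + √Δ] / (2·8) = (-6 + 214) / 16 = 208 / 16 = 13
(The negative root is discarded since n must be a positive integer.)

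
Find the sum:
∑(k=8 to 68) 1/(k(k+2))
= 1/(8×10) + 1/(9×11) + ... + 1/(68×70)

Partial fractions: 1/(k(k+2)) = (1/2)[1/k - 1/(k+2)]
Telescoping leaves the first two and last two terms:
= (1/2)[1/8 + 1/9 - 1/69 - 1/70]
= 12017/115920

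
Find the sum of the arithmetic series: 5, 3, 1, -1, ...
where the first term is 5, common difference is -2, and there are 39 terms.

Sₙ = n/2 × (first + last)
Last term = a + (n-1)d = 5 + (39-1)×(-2) = -71
S_39 = 39/2 × (5 + (-71))
S_39 = 39/2 × (-66) = -1287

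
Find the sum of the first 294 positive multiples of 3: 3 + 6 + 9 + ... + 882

Factor out 3: = 3(1 + 2 + ... + 294) = 3 × n(n+1)/2
= 3 × 294×295/2
= 3 × 43365
= 130095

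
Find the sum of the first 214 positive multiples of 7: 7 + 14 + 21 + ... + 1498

Factor out 7: = 7(1 + 2 + ... + 214) = 7 × n(n+1)/2
= 7 × 214×215/2
= 7 × 23005
= 161035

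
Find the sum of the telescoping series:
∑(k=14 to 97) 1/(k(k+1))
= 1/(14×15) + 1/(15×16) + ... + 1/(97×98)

Partial fractions: 1/(k(k+1)) = 1/k - 1/(k+1)
The series telescopes:
= (1/14 - 1/15) + (1/15 - 1/16) + ... + (1/97 - 1/98)
= 1/14 - 1/98
= 3/49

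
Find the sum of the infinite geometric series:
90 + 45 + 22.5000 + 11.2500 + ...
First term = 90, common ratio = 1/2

For |r| < 1, S = a / (1 - r)
S = 90 / (1 - (1/2))
S = 90 / (1/2)
S = 180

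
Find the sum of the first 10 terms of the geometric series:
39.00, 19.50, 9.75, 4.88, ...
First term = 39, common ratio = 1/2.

Sₙ = a(1 - rⁿ) / (1 - r)
S_10 = 39(1 - (1/2)^10) / (1 - (1/2))
S_10 = 39(1 - (1/1024)) / (1/2)
S_10 = 39897/512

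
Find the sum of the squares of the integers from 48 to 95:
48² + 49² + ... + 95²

Use ∑_{k=1}^{n} k² = n(n+1)(2n+1)/6, then subtract the first 47 terms.
∑_{k=1}^{95} k² = 95×96×191/6 = 290320
∑_{k=1}^{47} k² = 47×48×95/6 = 35720
∑_{k=48}^{95} k² = 290320 - 35720 = 254600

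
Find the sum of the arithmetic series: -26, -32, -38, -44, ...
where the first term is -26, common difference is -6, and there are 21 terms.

Sₙ = n/2 × (first + last)
Last term = a + (n-1)d = -26 + (21-1)×(-6) = -146
S_21 = 21/2 × (-26 + (-146))
S_21 = 21/2 × (-172) = -1806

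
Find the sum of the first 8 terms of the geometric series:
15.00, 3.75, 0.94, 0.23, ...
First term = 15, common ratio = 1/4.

Sₙ = a(1 - rⁿ) / (1 - r)
S_8 = 15(1 - (1/4)^8) / (1 - (1/4))
S_8 = 15(1 - (1/65536)) / (3/4)
S_8 = 327675/16384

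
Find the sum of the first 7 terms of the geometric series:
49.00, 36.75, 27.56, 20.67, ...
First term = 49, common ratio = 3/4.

Sₙ = a(1 - rⁿ) / (1 - r)
S_7 = 49(1 - (3/4)^7) / (1 - (3/4))
S_7 = 49(1 - (2187/16384)) / (1/4)
S_7 = 695653/4096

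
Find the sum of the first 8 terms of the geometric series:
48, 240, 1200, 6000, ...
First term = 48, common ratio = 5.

Sₙ = a(1 - rⁿ) / (1 - r)
S_8 = 48(1 - 5^8) / (1 - 5)
S_8 = 48(1 - 390625) / (-4)
S_8 = 4687488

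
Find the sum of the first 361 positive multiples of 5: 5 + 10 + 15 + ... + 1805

Factor out 5: = 5(1 + 2 + ... + 361) = 5 × n(n+1)/2
= 5 × 361×362/2
= 5 × 65341
= 326705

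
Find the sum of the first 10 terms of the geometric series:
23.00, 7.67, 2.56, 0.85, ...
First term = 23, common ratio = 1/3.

Sₙ = a(1 - rⁿ) / (1 - r)
S_10 = 23(1 - (1/3)^10) / (1 - (1/3))
S_10 = 23(1 - (1/59049)) / (2/3)
S_10 = 679052/19683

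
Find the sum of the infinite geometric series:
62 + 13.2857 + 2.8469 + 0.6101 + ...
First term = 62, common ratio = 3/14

For |r| < 1, S = a / (1 - r)
S = 62 / (1 - (3/14))
S = 62 / (11/14)
S = 868/11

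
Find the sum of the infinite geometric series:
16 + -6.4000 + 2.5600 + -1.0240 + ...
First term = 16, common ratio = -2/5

For |r| < 1, S = a / (1 - r)
S = 16 / (1 - (-2/5))
S = 16 / (7/5)
S = 80/7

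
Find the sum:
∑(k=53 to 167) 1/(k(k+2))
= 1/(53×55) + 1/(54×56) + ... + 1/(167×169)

Partial fractions: 1/(k(k+2)) = (1/2)[1/k - 1/(k+2)]
Telescoping leaves the first two and last two terms:
= (1/2)[1/53 + 1/54 - 1/168 - 1/169]
= 345575/27085968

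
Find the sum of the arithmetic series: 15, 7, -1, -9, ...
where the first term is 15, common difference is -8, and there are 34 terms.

Sₙ = n/2 × (first + last)
Last term = a + (n-1)d = 15 + (34-1)×(-8) = -249
S_34 = 34/2 × (15 + (-249))
S_34 = 34/2 × (-234) = -3978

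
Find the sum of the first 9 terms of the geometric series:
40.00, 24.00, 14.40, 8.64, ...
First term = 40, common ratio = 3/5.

Sₙ = a(1 - rⁿ) / (1 - r)
S_9 = 40(1 - (3/5)^9) / (1 - (3/5))
S_9 = 40(1 - (19683/1953125)) / (2/5)
S_9 = 7733768/78125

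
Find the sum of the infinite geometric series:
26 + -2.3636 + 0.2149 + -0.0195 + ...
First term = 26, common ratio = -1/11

For |r| < 1, S = a / (1 - r)
S = 26 / (1 - (-1/11))
S = 26 / (12/11)
S = 143/6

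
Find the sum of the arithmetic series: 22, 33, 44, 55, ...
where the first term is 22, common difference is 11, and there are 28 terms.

Sₙ = n/2 × (first + last)
Last term = a + (n-1)d = 22 + (28-1)×11 = 319
S_28 = 28/2 × (22 + 319)
S_28 = 28/2 × 341 = 4774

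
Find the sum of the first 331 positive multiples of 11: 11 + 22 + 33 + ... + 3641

Factor out 11: = 11(1 + 2 + ... + 331) = 11 × n(n+1)/2
= 11 × 331×332/2
= 11 × 54946
= 604406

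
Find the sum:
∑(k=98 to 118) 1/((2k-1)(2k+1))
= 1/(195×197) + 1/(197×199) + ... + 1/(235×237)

Partial fractions: 1/((2k-1)(2k+1)) = (1/2)[1/(2k-1) - 1/(2k+1)]
The series telescopes:
= (1/2)[1/195 - 1/237]
= 7/15405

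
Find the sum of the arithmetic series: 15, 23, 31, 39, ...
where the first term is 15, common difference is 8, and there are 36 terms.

Sₙ = n/2 × (first + last)
Last term = a + (n-1)d = 15 + (36-1)×8 = 295
S_36 = 36/2 × (15 + 295)
S_36 = 36/2 × 310 = 5580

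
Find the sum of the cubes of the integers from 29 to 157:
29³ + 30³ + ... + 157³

Use ∑_{k=1}^{n} k³ = [n(n+1)/2]², then subtract the first 28 terms.
∑_{k=1}^{157} k³ = [157×158/2]² = 12403² = 153834409
∑_{k=1}^{28} k³ = [28×29/2]² = 406² = 164836
∑_{k=29}^{157} k³ = 153834409 - 164836 = 153669573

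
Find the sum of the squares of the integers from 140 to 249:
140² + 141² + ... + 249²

Use ∑_{k=1}^{n} k² = n(n+1)(2n+1)/6, then subtract the first 139 terms.
∑_{k=1}^{249} k² = 249×250×499/6 = 5177125
∑_{k=1}^{139} k² = 139×140×279/6 = 904890
∑_{k=140}^{249} k² = 5177125 - 904890 = 4272235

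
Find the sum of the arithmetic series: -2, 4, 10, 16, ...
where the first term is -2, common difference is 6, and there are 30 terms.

Sₙ = n/2 × (first + last)
Last term = a + (n-1)d = -2 + (30-1)×6 = 172
S_30 = 30/2 × (-2 + 172)
S_30 = 30/2 × 170 = 2550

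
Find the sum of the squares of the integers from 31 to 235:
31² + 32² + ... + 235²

Use ∑_{k=1}^{n} k² = n(n+1)(2n+1)/6, then subtract the first 30 terms.
∑_{k=1}^{235} k² = 235×236×471/6 = 4353610
∑_{k=1}^{30} k² = 30×31×61/6 = 9455
∑_{k=31}^{235} k² = 4353610 - 9455 = 4344155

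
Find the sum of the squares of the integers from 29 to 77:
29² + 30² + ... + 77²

Use ∑_{k=1}^{n} k² = n(n+1)(2n+1)/6, then subtract the first 28 terms.
∑_{k=1}^{77} k² = 77×78×155/6 = 155155
∑_{k=1}^{28} k² = 28×29×57/6 = 7714
∑_{k=29}^{77} k² = 155155 - 7714 = 147441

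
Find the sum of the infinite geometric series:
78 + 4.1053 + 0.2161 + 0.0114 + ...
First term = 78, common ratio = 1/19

For |r| < 1, S = a / (1 - r)
S = 78 / (1 - (1/19))
S = 78 / (18/19)
S = 247/3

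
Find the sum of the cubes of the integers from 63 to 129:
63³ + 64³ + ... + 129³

Use ∑_{k=1}^{n} k³ = [n(n+1)/2]², then subtract the first 62 terms.
∑_{k=1}^{129} k³ = [129×130/2]² = 8385² = 70308225
∑_{k=1}^{62} k³ = [62×63/2]² = 1953² = 3814209
∑_{k=63}^{129} k³ = 70308225 - 3814209 = 66494016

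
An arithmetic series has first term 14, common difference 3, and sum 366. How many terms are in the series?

Using S = n/2 × [2a + (n-1)d]
366 = n/2 × [2(14) + (n-1)(3)]
366 = n/2 × [28 + 3n - 3]
732 = n × [25 + 3n]
3n² + (25)n - 732 = 0
Discriminant: Δ = (25)² - 4(3)(-732) = 625 + 8784 = 9409
√Δ = 97
n = [-(25) + √Δ] / (2·3) = (-25 + 97) / 6 = 72 / 6 = 12
(The negative root is discarded since n must be a positive integer.)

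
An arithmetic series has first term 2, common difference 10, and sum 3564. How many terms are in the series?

Using S = n/2 × [2a + (n-1)d]
3564 = n/2 × [2(2) + (n-1)(10)]
3564 = n/2 × [4 + 10n - 10]
7128 = n × [-6 + 10n]
10n² + (-6)n - 7128 = 0
Discriminant: Δ = (-6)² - 4(10)(-7128) = 36 + 285120 = 285156
√Δ = 534
n = [-(-6) + √Δ] / (2·10) = (6 + 534) / 20 = 540 / 20 = 27
(The negative root is discarded since n must be a positive integer.)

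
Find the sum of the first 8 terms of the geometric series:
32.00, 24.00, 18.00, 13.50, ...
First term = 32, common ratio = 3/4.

Sₙ = a(1 - rⁿ) / (1 - r)
S_8 = 32(1 - (3/4)^8) / (1 - (3/4))
S_8 = 32(1 - (6561/65536)) / (1/4)
S_8 = 58975/512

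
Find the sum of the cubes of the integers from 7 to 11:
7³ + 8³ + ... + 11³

Use ∑_{k=1}^{n} k³ = [n(n+1)/2]², then subtract the first 6 terms.
∑_{k=1}^{11} k³ = [11×12/2]² = 66² = 4356
∑_{k=1}^{6} k³ = [6×7/2]² = 21² = 441
∑_{k=7}^{11} k³ = 4356 - 441 = 3915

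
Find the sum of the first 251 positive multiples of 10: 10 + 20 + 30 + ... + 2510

Factor out 10: = 10(1 + 2 + ... + 251) = 10 × n(n+1)/2
= 10 × 251×252/2
= 10 × 31626
= 316260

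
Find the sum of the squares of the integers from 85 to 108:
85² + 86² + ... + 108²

Use ∑_{k=1}^{n} k² = n(n+1)(2n+1)/6, then subtract the first 84 terms.
∑_{k=1}^{108} k² = 108×109×217/6 = 425754
∑_{k=1}^{84} k² = 84×85×169/6 = 201110
∑_{k=85}^{108} k² = 425754 - 201110 = 224644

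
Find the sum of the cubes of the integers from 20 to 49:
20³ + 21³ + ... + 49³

Use ∑_{k=1}^{n} k³ = [n(n+1)/2]², then subtract the first 19 terms.
∑_{k=1}^{49} k³ = [49×50/2]² = 1225² = 1500625
∑_{k=1}^{19} k³ = [19×20/2]² = 190² = 36100
∑_{k=20}^{49} k³ = 1500625 - 36100 = 1464525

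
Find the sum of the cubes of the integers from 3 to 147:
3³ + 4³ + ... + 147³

Use ∑_{k=1}^{n} k³ = [n(n+1)/2]², then subtract the first 2 terms.
∑_{k=1}^{147} k³ = [147×148/2]² = 10878² = 118330884
∑_{k=1}^{2} k³ = [2×3/2]² = 3² = 9
∑_{k=3}^{147} k³ = 118330884 - 9 = 118330875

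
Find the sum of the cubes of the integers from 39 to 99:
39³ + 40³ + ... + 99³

Use ∑_{k=1}^{n} k³ = [n(n+1)/2]², then subtract the first 38 terms.
∑_{k=1}^{99} k³ = [99×100/2]² = 4950² = 24502500
∑_{k=1}^{38} k³ = [38×39/2]² = 741² = 549081
∑_{k=39}^{99} k³ = 24502500 - 549081 = 23953419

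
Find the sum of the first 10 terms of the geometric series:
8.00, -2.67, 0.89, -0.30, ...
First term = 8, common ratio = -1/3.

Sₙ = a(1 - rⁿ) / (1 - r)
S_10 = 8(1 - (-1/3)^10) / (1 - (-1/3))
S_10 = 8(1 - (1/59049)) / (4/3)
S_10 = 118096/19683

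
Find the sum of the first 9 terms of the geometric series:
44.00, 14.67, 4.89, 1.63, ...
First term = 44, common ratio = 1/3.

Sₙ = a(1 - rⁿ) / (1 - r)
S_9 = 44(1 - (1/3)^9) / (1 - (1/3))
S_9 = 44(1 - (1/19683)) / (2/3)
S_9 = 433004/6561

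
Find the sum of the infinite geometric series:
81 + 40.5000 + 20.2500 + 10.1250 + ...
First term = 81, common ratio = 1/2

For |r| < 1, S = a / (1 - r)
S = 81 / (1 - (1/2))
S = 81 / (1/2)
S = 162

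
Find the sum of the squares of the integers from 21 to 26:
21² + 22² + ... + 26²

Use ∑_{k=1}^{n} k² = n(n+1)(2n+1)/6, then subtract the first 20 terms.
∑_{k=1}^{26} k² = 26×27×53/6 = 6201
∑_{k=1}^{20} k² = 20×21×41/6 = 2870
∑_{k=21}^{26} k² = 6201 - 2870 = 3331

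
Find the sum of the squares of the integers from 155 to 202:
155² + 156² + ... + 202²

Use ∑_{k=1}^{n} k² = n(n+1)(2n+1)/6, then subtract the first 154 terms.
∑_{k=1}^{202} k² = 202×203×405/6 = 2767905
∑_{k=1}^{154} k² = 154×155×309/6 = 1229305
∑_{k=155}^{202} k² = 2767905 - 1229305 = 1538600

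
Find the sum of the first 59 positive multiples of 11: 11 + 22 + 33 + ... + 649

Factor out 11: = 11(1 + 2 + ... + 59) = 11 × n(n+1)/2
= 11 × 59×60/2
= 11 × 1770
= 19470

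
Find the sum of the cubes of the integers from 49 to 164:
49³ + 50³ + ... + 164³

Use ∑_{k=1}^{n} k³ = [n(n+1)/2]², then subtract the first 48 terms.
∑_{k=1}^{164} k³ = [164×165/2]² = 13530² = 183060900
∑_{k=1}^{48} k³ = [48×49/2]² = 1176² = 1382976
∑_{k=49}^{164} k³ = 183060900 - 1382976 = 181677924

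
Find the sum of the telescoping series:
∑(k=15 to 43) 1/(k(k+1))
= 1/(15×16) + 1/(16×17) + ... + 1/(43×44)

Partial fractions: 1/(k(k+1)) = 1/k - 1/(k+1)
The series telescopes:
= (1/15 - 1/16) + (1/16 - 1/17) + ... + (1/43 - 1/44)
= 1/15 - 1/44
= 29/660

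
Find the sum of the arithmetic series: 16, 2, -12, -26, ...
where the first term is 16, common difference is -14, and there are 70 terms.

Sₙ = n/2 × (first + last)
Last term = a + (n-1)d = 16 + (70-1)×(-14) = -950
S_70 = 70/2 × (16 + (-950))
S_70 = 70/2 × (-934) = -32690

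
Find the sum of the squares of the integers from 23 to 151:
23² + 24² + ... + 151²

Use ∑_{k=1}^{n} k² = n(n+1)(2n+1)/6, then subtract the first 22 terms.
∑_{k=1}^{151} k² = 151×152×303/6 = 1159076
∑_{k=1}^{22} k² = 22×23×45/6 = 3795
∑_{k=23}^{151} k² = 1159076 - 3795 = 1155281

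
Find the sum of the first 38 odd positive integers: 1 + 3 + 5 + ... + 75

Sum of first n odd numbers = n²
= 38²
= 1444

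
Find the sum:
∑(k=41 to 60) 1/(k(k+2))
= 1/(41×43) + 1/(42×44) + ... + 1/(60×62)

Partial fractions: 1/(k(k+2)) = (1/2)[1/k - 1/(k+2)]
Telescoping leaves the first two and last two terms:
= (1/2)[1/41 + 1/42 - 1/61 - 1/62]
= 25525/3256302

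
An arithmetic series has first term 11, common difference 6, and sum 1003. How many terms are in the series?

Using S = n/2 × [2a + (n-1)d]
1003 = n/2 × [2(11) + (n-1)(6)]
1003 = n/2 × [22 + 6n - 6]
2006 = n × [16 + 6n]
6n² + (16)n - 2006 = 0
Discriminant: Δ = (16)² - 4(6)(-2006) = 256 + 48144 = 48400
√Δ = 220
n = [-(16) + √Δ] / (2·6) = (-16 + 220) / 12 = 204 / 12 = 17
(The negative root is discarded since n must be a positive integer.)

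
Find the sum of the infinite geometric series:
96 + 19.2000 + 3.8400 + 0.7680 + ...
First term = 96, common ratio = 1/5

For |r| < 1, S = a / (1 - r)
S = 96 / (1 - (1/5))
S = 96 / (4/5)
S = 120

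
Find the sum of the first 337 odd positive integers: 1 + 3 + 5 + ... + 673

Sum of first n odd numbers = n²
= 337²
= 113569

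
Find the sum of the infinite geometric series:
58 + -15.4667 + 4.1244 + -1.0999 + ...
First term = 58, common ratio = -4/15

For |r| < 1, S = a / (1 - r)
S = 58 / (1 - (-4/15))
S = 58 / (19/15)
S = 870/19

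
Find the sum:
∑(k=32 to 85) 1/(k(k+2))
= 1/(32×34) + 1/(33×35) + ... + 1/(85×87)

Partial fractions: 1/(k(k+2)) = (1/2)[1/k - 1/(k+2)]
Telescoping leaves the first two and last two terms:
= (1/2)[1/32 + 1/33 - 1/86 - 1/87]
= 16869/877888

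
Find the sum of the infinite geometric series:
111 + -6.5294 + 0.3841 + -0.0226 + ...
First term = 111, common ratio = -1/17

For |r| < 1, S = a / (1 - r)
S = 111 / (1 - (-1/17))
S = 111 / (18/17)
S = 629/6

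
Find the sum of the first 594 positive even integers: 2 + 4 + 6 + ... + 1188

Sum of first n even numbers = n(n+1)
= 594×595
= 353430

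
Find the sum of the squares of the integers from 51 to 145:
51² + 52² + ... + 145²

Use ∑_{k=1}^{n} k² = n(n+1)(2n+1)/6, then subtract the first 50 terms.
∑_{k=1}^{145} k² = 145×146×291/6 = 1026745
∑_{k=1}^{50} k² = 50×51×101/6 = 42925
∑_{k=51}^{145} k² = 1026745 - 42925 = 983820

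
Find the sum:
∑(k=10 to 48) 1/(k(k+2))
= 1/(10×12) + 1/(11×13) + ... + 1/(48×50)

Partial fractions: 1/(k(k+2)) = (1/2)[1/k - 1/(k+2)]
Telescoping leaves the first two and last two terms:
= (1/2)[1/10 + 1/11 - 1/49 - 1/50]
= 1014/13475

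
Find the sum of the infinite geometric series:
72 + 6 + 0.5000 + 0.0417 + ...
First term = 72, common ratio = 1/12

For |r| < 1, S = a / (1 - r)
S = 72 / (1 - (1/12))
S = 72 / (11/12)
S = 864/11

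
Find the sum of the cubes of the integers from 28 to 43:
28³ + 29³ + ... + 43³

Use ∑_{k=1}^{n} k³ = [n(n+1)/2]², then subtract the first 27 terms.
∑_{k=1}^{43} k³ = [43×44/2]² = 946² = 894916
∑_{k=1}^{27} k³ = [27×28/2]² = 378² = 142884
∑_{k=28}^{43} k³ = 894916 - 142884 = 752032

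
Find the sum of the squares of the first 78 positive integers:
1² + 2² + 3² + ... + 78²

Formula: ∑k² = n(n+1)(2n+1)/6
= 78×79×157/6
= 967434/6
= 161239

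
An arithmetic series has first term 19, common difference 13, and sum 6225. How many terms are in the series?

Using S = n/2 × [2a + (n-1)d]
6225 = n/2 × [2(19) + (n-1)(13)]
6225 = n/2 × [38 + 13n - 13]
12450 = n × [25 + 13n]
13n² + (25)n - 12450 = 0
Discriminant: Δ = (25)² - 4(13)(-12450) = 625 + 647400 = 648025
√Δ = 805
n = [-(25) + √Δ] / (2·13) = (-25 + 805) / 26 = 780 / 26 = 30
(The negative root is discarded since n must be a positive integer.)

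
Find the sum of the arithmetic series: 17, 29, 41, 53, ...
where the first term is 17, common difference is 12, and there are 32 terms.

Sₙ = n/2 × (first + last)
Last term = a + (n-1)d = 17 + (32-1)×12 = 389
S_32 = 32/2 × (17 + 389)
S_32 = 32/2 × 406 = 6496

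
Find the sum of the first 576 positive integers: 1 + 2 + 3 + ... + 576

Formula: ∑k = n(n+1)/2
= 576×577/2
= 332352/2
= 166176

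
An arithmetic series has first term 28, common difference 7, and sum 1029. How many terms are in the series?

Using S = n/2 × [2a + (n-1)d]
1029 = n/2 × [2(28) + (n-1)(7)]
1029 = n/2 × [56 + 7n - 7]
2058 = n × [49 + 7n]
7n² + (49)n - 2058 = 0
Discriminant: Δ = (49)² - 4(7)(-2058) = 2401 + 57624 = 60025
√Δ = 245
n = [-(49) + √Δ] / (2·7) = (-49 + 245) / 14 = 196 / 14 = 14
(The negative root is discarded since n must be a positive integer.)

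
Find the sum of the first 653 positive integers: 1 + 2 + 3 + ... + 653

Formula: ∑k = n(n+1)/2
= 653×654/2
= 427062/2
= 213531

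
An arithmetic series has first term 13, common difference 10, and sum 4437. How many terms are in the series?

Using S = n/2 × [2a + (n-1)d]
4437 = n/2 × [2(13) + (n-1)(10)]
4437 = n/2 × [26 + 10n - 10]
8874 = n × [16 + 10n]
10n² + (16)n - 8874 = 0
Discriminant: Δ = (16)² - 4(10)(-8874) = 256 + 354960 = 355216
√Δ = 596
n = [-(16) + √Δ] / (2·10) = (-16 + 596) / 20 = 580 / 20 = 29
(The negative root is discarded since n must be a positive integer.)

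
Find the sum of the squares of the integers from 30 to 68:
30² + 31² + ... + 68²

Use ∑_{k=1}^{n} k² = n(n+1)(2n+1)/6, then subtract the first 29 terms.
∑_{k=1}^{68} k² = 68×69×137/6 = 107134
∑_{k=1}^{29} k² = 29×30×59/6 = 8555
∑_{k=30}^{68} k² = 107134 - 8555 = 98579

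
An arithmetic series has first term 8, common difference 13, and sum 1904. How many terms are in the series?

Using S = n/2 × [2a + (n-1)d]
1904 = n/2 × [2(8) + (n-1)(13)]
1904 = n/2 × [16 + 13n - 13]
3808 = n × [3 + 13n]
13n² + (3)n - 3808 = 0
Discriminant: Δ = (3)² - 4(13)(-3808) = 9 + 198016 = 198025
√Δ = 445
n = [-(3) + √Δ] / (2·13) = (-3 + 445) / 26 = 442 / 26 = 17
(The negative root is discarded since n must be a positive integer.)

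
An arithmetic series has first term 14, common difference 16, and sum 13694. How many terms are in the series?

Using S = n/2 × [2a + (n-1)d]
13694 = n/2 × [2(14) + (n-1)(16)]
13694 = n/2 × [28 + 16n - 16]
27388 = n × [12 + 16n]
16n² + (12)n - 27388 = 0
Discriminant: Δ = (12)² - 4(16)(-27388) = 144 + 1752832 = 1752976
√Δ = 1324
n = [-(12) + √Δ] / (2·16) = (-12 + 1324) / 32 = 1312 / 32 = 41
(The negative root is discarded since n must be a positive integer.)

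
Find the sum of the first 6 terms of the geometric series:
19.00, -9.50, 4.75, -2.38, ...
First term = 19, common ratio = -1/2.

Sₙ = a(1 - rⁿ) / (1 - r)
S_6 = 19(1 - (-1/2)^6) / (1 - (-1/2))
S_6 = 19(1 - (1/64)) / (3/2)
S_6 = 399/32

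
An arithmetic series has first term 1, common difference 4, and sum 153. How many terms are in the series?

Using S = n/2 × [2a + (n-1)d]
153 = n/2 × [2(1) + (n-1)(4)]
153 = n/2 × [2 + 4n - 4]
306 = n × [-2 + 4n]
4n² + (-2)n - 306 = 0
Discriminant: Δ = (-2)² - 4(4)(-306) = 4 + 4896 = 4900
√Δ = 70
n = [-(-2) + √Δ] / (2·4) = (2 + 70) / 8 = 72 / 8 = 9
(The negative root is discarded since n must be a positive integer.)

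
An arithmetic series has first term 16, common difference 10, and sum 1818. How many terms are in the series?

Using S = n/2 × [2a + (n-1)d]
1818 = n/2 × [2(16) + (n-1)(10)]
1818 = n/2 × [32 + 10n - 10]
3636 = n × [22 + 10n]
10n² + (22)n - 3636 = 0
Discriminant: Δ = (22)² - 4(10)(-3636) = 484 + 145440 = 145924
√Δ = 382
n = [-(22) + √Δ] / (2·10) = (-22 + 382) / 20 = 360 / 20 = 18
(The negative root is discarded since n must be a positive integer.)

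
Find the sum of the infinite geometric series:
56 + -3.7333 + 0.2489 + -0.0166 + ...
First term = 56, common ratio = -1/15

For |r| < 1, S = a / (1 - r)
S = 56 / (1 - (-1/15))
S = 56 / (16/15)
S = 105/2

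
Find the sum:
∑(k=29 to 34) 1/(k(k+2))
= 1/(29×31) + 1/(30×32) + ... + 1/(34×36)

Partial fractions: 1/(k(k+2)) = (1/2)[1/k - 1/(k+2)]
Telescoping leaves the first two and last two terms:
= (1/2)[1/29 + 1/30 - 1/35 - 1/36]
= 419/73080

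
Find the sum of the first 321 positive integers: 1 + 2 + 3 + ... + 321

Formula: ∑k = n(n+1)/2
= 321×322/2
= 103362/2
= 51681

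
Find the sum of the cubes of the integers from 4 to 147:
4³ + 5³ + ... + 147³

Use ∑_{k=1}^{n} k³ = [n(n+1)/2]², then subtract the first 3 terms.
∑_{k=1}^{147} k³ = [147×148/2]² = 10878² = 118330884
∑_{k=1}^{3} k³ = [3×4/2]² = 6² = 36
∑_{k=4}^{147} k³ = 118330884 - 36 = 118330848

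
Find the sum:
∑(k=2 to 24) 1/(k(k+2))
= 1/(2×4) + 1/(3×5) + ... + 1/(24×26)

Partial fractions: 1/(k(k+2)) = (1/2)[1/k - 1/(k+2)]
Telescoping leaves the first two and last two terms:
= (1/2)[1/2 + 1/3 - 1/25 - 1/26]
= 368/975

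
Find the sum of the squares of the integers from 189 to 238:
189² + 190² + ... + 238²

Use ∑_{k=1}^{n} k² = n(n+1)(2n+1)/6, then subtract the first 188 terms.
∑_{k=1}^{238} k² = 238×239×477/6 = 4522119
∑_{k=1}^{188} k² = 188×189×377/6 = 2232594
∑_{k=189}^{238} k² = 4522119 - 2232594 = 2289525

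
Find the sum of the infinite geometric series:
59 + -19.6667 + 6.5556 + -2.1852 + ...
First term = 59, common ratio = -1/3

For |r| < 1, S = a / (1 - r)
S = 59 / (1 - (-1/3))
S = 59 / (4/3)
S = 177/4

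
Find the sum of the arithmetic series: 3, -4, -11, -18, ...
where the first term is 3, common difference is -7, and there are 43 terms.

Sₙ = n/2 × (first + last)
Last term = a + (n-1)d = 3 + (43-1)×(-7) = -291
S_43 = 43/2 × (3 + (-291))
S_43 = 43/2 × (-288) = -6192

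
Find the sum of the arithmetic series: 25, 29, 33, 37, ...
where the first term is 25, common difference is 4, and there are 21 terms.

Sₙ = n/2 × (first + last)
Last term = a + (n-1)d = 25 + (21-1)×4 = 105
S_21 = 21/2 × (25 + 105)
S_21 = 21/2 × 130 = 1365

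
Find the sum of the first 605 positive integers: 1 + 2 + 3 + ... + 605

Formula: ∑k = n(n+1)/2
= 605×606/2
= 366630/2
= 183315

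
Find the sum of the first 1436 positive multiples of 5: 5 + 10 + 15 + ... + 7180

Factor out 5: = 5(1 + 2 + ... + 1436) = 5 × n(n+1)/2
= 5 × 1436×1437/2
= 5 × 1031766
= 5158830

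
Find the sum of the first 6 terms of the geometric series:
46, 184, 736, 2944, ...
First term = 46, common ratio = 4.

Sₙ = a(1 - rⁿ) / (1 - r)
S_6 = 46(1 - 4^6) / (1 - 4)
S_6 = 46(1 - 4096) / (-3)
S_6 = 62790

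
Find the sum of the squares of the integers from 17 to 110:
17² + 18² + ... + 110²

Use ∑_{k=1}^{n} k² = n(n+1)(2n+1)/6, then subtract the first 16 terms.
∑_{k=1}^{110} k² = 110×111×221/6 = 449735
∑_{k=1}^{16} k² = 16×17×33/6 = 1496
∑_{k=17}^{110} k² = 449735 - 1496 = 448239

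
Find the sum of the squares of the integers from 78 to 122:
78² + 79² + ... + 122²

Use ∑_{k=1}^{n} k² = n(n+1)(2n+1)/6, then subtract the first 77 terms.
∑_{k=1}^{122} k² = 122×123×245/6 = 612745
∑_{k=1}^{77} k² = 77×78×155/6 = 155155
∑_{k=78}^{122} k² = 612745 - 155155 = 457590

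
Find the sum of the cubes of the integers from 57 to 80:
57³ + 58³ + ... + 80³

Use ∑_{k=1}^{n} k³ = [n(n+1)/2]², then subtract the first 56 terms.
∑_{k=1}^{80} k³ = [80×81/2]² = 3240² = 10497600
∑_{k=1}^{56} k³ = [56×57/2]² = 1596² = 2547216
∑_{k=57}^{80} k³ = 10497600 - 2547216 = 7950384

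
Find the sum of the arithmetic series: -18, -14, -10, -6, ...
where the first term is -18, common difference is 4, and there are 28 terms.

Sₙ = n/2 × (first + last)
Last term = a + (n-1)d = -18 + (28-1)×4 = 90
S_28 = 28/2 × (-18 + 90)
S_28 = 28/2 × 72 = 1008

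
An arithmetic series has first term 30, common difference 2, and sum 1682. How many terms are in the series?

Using S = n/2 × [2a + (n-1)d]
1682 = n/2 × [2(30) + (n-1)(2)]
1682 = n/2 × [60 + 2n - 2]
3364 = n × [58 + 2n]
2n² + (58)n - 3364 = 0
Discriminant: Δ = (58)² - 4(2)(-3364) = 3364 + 26912 = 30276
√Δ = 174
n = [-(58) + √Δ] / (2·2) = (-58 + 174) / 4 = 116 / 4 = 29
(The negative root is discarded since n must be a positive integer.)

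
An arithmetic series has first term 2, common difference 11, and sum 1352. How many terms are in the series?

Using S = n/2 × [2a + (n-1)d]
1352 = n/2 × [2(2) + (n-1)(11)]
1352 = n/2 × [4 + 11n - 11]
2704 = n × [-7 + 11n]
11n² + (-7)n - 2704 = 0
Discriminant: Δ = (-7)² - 4(11)(-2704) = 49 + 118976 = 119025
√Δ = 345
n = [-(-7) + √Δ] / (2·11) = (7 + 345) / 22 = 352 / 22 = 16
(The negative root is discarded since n must be a positive integer.)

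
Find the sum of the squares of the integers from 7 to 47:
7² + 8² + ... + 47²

Use ∑_{k=1}^{n} k² = n(n+1)(2n+1)/6, then subtract the first 6 terms.
∑_{k=1}^{47} k² = 47×48×95/6 = 35720
∑_{k=1}^{6} k² = 6×7×13/6 = 91
∑_{k=7}^{47} k² = 35720 - 91 = 35629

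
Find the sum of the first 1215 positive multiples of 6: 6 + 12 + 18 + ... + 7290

Factor out 6: = 6(1 + 2 + ... + 1215) = 6 × n(n+1)/2
= 6 × 1215×1216/2
= 6 × 738720
= 4432320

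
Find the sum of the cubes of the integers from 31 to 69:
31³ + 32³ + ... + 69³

Use ∑_{k=1}^{n} k³ = [n(n+1)/2]², then subtract the first 30 terms.
∑_{k=1}^{69} k³ = [69×70/2]² = 2415² = 5832225
∑_{k=1}^{30} k³ = [30×31/2]² = 465² = 216225
∑_{k=31}^{69} k³ = 5832225 - 216225 = 5616000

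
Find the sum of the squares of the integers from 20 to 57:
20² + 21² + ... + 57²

Use ∑_{k=1}^{n} k² = n(n+1)(2n+1)/6, then subtract the first 19 terms.
∑_{k=1}^{57} k² = 57×58×115/6 = 63365
∑_{k=1}^{19} k² = 19×20×39/6 = 2470
∑_{k=20}^{57} k² = 63365 - 2470 = 60895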